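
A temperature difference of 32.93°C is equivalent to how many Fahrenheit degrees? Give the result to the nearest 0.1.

59.3°F

Only the scale ratio 1.8 matters for a change in temperature.
32.93 × 1.8 = 59.3.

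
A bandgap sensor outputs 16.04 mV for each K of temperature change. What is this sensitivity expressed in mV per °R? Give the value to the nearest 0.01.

The quantity depends on a temperature interval, so only the ratio of degree sizes applies; the offset between the scales is irrelevant.
A change of 1°R is a change of 5/9 K, so per °R the value is 16.04 × 5/9 = 8.91.

8.91 mV per °R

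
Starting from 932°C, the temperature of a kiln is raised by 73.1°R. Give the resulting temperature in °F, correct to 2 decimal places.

The 73.1°R change is an interval, so only the factor 5/9 applies: +73.1 × 5/9 = +40.6111°C.
Final Celsius temperature: 932.0000 + 40.6111 = 972.6111°C.
In Fahrenheit: 972.6111 × 1.8 + 32 = 1782.70°F.

1782.70°F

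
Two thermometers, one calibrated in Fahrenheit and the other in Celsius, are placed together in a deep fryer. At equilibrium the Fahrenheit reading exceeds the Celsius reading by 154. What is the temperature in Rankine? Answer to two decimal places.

Let x be the Fahrenheit reading; then the Celsius reading is 5/9·x - 17.7778.
(5/9·x - 17.7778) - x = -154  ⇒  (-4/9)·x = -136.222  ⇒  x = 306.5000°F.
In Celsius: (306.5 - 32) × 5/9 = 152.5000°C.
In Rankine: 152.5000 × 1.8 + 491.67 = 766.17°R.

766.17°R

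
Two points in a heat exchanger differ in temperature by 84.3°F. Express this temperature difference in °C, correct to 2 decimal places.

An interval of 1°F corresponds to 5/9°C.
84.3 × 5/9 = 46.83.

46.83°C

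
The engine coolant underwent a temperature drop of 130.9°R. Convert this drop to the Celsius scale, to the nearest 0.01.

Only the scale ratio 5/9 matters for a change in temperature.
130.9 × 5/9 = 72.72.

72.72°C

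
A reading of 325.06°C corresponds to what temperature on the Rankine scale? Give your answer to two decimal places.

1076.78°R

In Rankine: 325.0600 × 1.8 + 491.67 = 1076.78°R.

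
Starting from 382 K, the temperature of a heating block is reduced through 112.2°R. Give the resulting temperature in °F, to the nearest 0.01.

115.73°F

Initial temperature in Celsius: 382 - 273.15 = 108.8500°C.
The 112.2°R change is an interval, so only the factor 5/9 applies: -112.2 × 5/9 = -62.3333°C.
Final Celsius temperature: 108.8500 - 62.3333 = 46.5167°C.
In Fahrenheit: 46.5167 × 1.8 + 32 = 115.73°F.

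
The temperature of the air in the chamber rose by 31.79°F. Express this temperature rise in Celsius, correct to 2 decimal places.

An interval of 1°F corresponds to 5/9°C.
31.79 × 5/9 = 17.66.

17.66°C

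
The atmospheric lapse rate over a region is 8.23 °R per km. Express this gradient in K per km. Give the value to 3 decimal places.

The quantity depends on a temperature interval, so only the ratio of degree sizes applies; the offset between the scales is irrelevant.
A change of 1°R is a change of 5/9 K, so 8.23 × 5/9 = 4.572.

4.572 K/km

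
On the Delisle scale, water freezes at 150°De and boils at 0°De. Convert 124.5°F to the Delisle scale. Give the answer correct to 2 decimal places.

72.92°De

First in Celsius: (124.5 - 32) × 5/9 = 51.3889°C.
Linearly onto the Delisle scale: 150 + (51.3889 / 100) × (0 - 150) = 72.92°De.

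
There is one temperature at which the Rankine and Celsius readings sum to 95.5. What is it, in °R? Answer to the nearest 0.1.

Let R be the Rankine reading. The Celsius reading is C = 5/9·R - 273.15.
Require R + C = 95.5: (14/9)·R - 273.15 = 95.5.
R = (95.5 + 273.15) / (14/9) = 237.0.

237.0°R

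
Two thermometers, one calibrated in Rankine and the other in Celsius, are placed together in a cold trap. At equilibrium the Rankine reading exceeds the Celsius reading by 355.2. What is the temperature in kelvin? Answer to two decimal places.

102.56 K

Let x be the Rankine reading; then the Celsius reading is 5/9·x - 273.15.
(5/9·x - 273.15) - x = -355.2  ⇒  (-4/9)·x = -82.05  ⇒  x = 184.6125°R.
In Celsius: (184.6125 - 491.67) × 5/9 = -170.5875°C.
In kelvin: -170.5875 + 273.15 = 102.56 K.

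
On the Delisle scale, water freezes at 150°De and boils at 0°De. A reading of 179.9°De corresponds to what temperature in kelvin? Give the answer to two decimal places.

Linear interpolation between the fixed points: C = (179.9 - 150) × 100 / (0 - 150) = -19.9333°C.
Then -19.9333 + 273.15 = 253.22 K.

253.22 K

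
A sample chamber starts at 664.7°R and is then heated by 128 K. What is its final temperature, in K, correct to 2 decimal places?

497.28 K

Initial temperature in Celsius: (664.7 - 491.67) × 5/9 = 96.1278°C.
The 128 K change is an interval; Kelvin and Celsius degrees are the same size, so ΔC = +128°C.
Final Celsius temperature: 96.1278 + 128.0000 = 224.1278°C.
In kelvin: 224.1278 + 273.15 = 497.28 K.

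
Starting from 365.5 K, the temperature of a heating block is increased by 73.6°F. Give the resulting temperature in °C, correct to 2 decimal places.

133.24°C

Initial temperature in Celsius: 365.5 - 273.15 = 92.3500°C.
The 73.6°F change is an interval, so only the factor 5/9 applies: +73.6 × 5/9 = +40.8889°C.
Final Celsius temperature: 92.3500 + 40.8889 = 133.2389°C.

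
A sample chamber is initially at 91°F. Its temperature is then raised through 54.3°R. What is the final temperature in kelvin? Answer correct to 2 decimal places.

336.09 K

Initial temperature in Celsius: (91 - 32) × 5/9 = 32.7778°C.
The 54.3°R change is an interval, so only the factor 5/9 applies: +54.3 × 5/9 = +30.1667°C.
Final Celsius temperature: 32.7778 + 30.1667 = 62.9444°C.
In kelvin: 62.9444 + 273.15 = 336.09 K.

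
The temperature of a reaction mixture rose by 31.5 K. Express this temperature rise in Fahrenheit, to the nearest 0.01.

56.70°F

An interval of 1 K corresponds to 1.8°F.
31.5 × 1.8 = 56.70.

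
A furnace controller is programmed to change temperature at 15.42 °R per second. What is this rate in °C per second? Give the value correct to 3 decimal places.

The quantity depends on a temperature interval, so only the ratio of degree sizes applies; the offset between the scales is irrelevant.
A change of 1°R is a change of 5/9°C, so 15.42 × 5/9 = 8.567.

8.567 °C/second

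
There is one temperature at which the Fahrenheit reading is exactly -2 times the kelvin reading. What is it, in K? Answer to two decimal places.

120.97 K

Let K be the kelvin reading. The Fahrenheit reading is F = 1.8·K - 459.67.
Require F = -2·K: 1.8·K - 459.67 = -2·K.
(3.8)·K = 459.67  ⇒  K = 120.97.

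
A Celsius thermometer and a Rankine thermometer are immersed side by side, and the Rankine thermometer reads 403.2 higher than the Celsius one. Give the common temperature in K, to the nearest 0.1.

162.6 K

Let x be the Celsius reading; then the Rankine reading is 1.8·x + 491.67.
(1.8·x + 491.67) - x = 403.2  ⇒  (0.8)·x = -88.47  ⇒  x = -110.5875°C.
In kelvin: -110.5875 + 273.15 = 162.6 K.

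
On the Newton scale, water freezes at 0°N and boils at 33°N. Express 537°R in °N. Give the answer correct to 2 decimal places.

8.31°N

First in Celsius: (537 - 491.67) × 5/9 = 25.1833°C.
Linearly onto the Newton scale: 0 + (25.1833 / 100) × (33 - 0) = 8.31°N.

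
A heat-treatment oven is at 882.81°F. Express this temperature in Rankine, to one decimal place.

In Celsius: (882.81 - 32) × 5/9 = 472.6722°C.
In Rankine: 472.6722 × 1.8 + 491.67 = 1342.5°R.

1342.5°R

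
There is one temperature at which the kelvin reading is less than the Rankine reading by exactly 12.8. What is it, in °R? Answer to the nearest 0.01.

28.80°R

Let R be the Rankine reading. The kelvin reading is K = 5/9·R.
Require K - R = -12.8: (-4/9)·R = -12.8.
R = (-12.8) / (-4/9) = 28.80.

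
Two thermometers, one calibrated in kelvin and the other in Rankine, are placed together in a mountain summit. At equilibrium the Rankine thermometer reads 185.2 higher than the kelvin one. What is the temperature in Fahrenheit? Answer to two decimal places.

Let x be the kelvin reading; then the Rankine reading is 1.8·x.
(1.8·x) - x = 185.2  ⇒  (0.8)·x = 185.2  ⇒  x = 231.5000 K.
In Celsius: 231.5 - 273.15 = -41.6500°C.
In Fahrenheit: -41.6500 × 1.8 + 32 = -42.97°F.

-42.97°F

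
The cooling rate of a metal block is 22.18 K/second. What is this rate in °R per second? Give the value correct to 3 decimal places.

39.924 °R/second

Since only a temperature interval is involved, the additive offset between the scales drops out.
A change of 1 K is a change of 1.8°R, so 22.18 × 1.8 = 39.924.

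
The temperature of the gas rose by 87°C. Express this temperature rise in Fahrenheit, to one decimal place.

156.6°F

For a temperature interval the offset drops out; only the factor 1.8 applies.
87 × 1.8 = 156.6.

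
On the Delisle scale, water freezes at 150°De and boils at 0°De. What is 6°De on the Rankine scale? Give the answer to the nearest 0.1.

Linear interpolation between the fixed points: C = (6 - 150) × 100 / (0 - 150) = 96.0000°C.
Then 96.0000 × 1.8 + 491.67 = 664.5°R.

664.5°R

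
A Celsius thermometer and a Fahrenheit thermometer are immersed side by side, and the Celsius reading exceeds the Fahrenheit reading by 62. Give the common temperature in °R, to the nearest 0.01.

280.17°R

Let x be the Celsius reading; then the Fahrenheit reading is 1.8·x + 32.
(1.8·x + 32) - x = -62  ⇒  (0.8)·x = -94  ⇒  x = -117.5000°C.
In Rankine: -117.5000 × 1.8 + 491.67 = 280.17°R.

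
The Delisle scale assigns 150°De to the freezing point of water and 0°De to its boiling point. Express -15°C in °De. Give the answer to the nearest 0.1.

172.5°De

Linearly onto the Delisle scale: 150 + (-15.0000 / 100) × (0 - 150) = 172.5°De.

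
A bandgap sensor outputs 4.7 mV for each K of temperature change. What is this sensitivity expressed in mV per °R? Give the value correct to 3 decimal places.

2.611 mV per °R

Since only a temperature interval is involved, the additive offset between the scales drops out.
A change of 1°R is a change of 5/9 K, so per °R the value is 4.7 × 5/9 = 2.611.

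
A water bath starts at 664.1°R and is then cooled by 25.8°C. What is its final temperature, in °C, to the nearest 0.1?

Initial temperature in Celsius: (664.1 - 491.67) × 5/9 = 95.7944°C.
Final Celsius temperature: 95.7944 - 25.8000 = 69.9944°C.

70.0°C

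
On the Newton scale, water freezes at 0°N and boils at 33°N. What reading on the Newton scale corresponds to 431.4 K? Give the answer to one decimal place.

First in Celsius: 431.4 - 273.15 = 158.2500°C.
Linearly onto the Newton scale: 0 + (158.2500 / 100) × (33 - 0) = 52.2°N.

52.2°N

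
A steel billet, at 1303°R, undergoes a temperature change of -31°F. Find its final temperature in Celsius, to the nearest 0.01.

Initial temperature in Celsius: (1303 - 491.67) × 5/9 = 450.7389°C.
The 31°F change is an interval, so only the factor 5/9 applies: -31 × 5/9 = -17.2222°C.
Final Celsius temperature: 450.7389 - 17.2222 = 433.5167°C.

433.52°C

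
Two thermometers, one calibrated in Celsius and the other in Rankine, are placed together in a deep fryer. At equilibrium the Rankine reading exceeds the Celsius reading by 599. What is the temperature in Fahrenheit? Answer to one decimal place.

273.5°F

Let x be the Celsius reading; then the Rankine reading is 1.8·x + 491.67.
(1.8·x + 491.67) - x = 599  ⇒  (0.8)·x = 107.33  ⇒  x = 134.1625°C.
In Fahrenheit: 134.1625 × 1.8 + 32 = 273.5°F.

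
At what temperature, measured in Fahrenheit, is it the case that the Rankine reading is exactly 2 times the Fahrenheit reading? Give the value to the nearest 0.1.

459.7°F

Let F be the Fahrenheit reading. The Rankine reading is R = 1·F + 459.67.
Require R = 2·F: 1·F + 459.67 = 2·F.
(-1)·F = -459.67  ⇒  F = 459.7.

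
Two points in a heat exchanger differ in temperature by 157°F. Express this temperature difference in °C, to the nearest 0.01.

Only the scale ratio 5/9 matters for a change in temperature.
157 × 5/9 = 87.22.

87.22°C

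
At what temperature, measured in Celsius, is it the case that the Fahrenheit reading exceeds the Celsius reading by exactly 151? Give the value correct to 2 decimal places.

148.75°C

Let C be the Celsius reading. The Fahrenheit reading is F = 1.8·C + 32.
Require F - C = 151: (0.8)·C + 32 = 151.
C = (151 - 32) / (0.8) = 148.75.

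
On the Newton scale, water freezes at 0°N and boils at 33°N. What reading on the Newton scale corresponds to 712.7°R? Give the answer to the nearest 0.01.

First in Celsius: (712.7 - 491.67) × 5/9 = 122.7944°C.
Linearly onto the Newton scale: 0 + (122.7944 / 100) × (33 - 0) = 40.52°N.

40.52°N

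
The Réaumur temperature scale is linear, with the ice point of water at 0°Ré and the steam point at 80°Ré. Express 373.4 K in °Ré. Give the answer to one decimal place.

80.2°Ré

First in Celsius: 373.4 - 273.15 = 100.2500°C.
Linearly onto the Réaumur scale: 0 + (100.2500 / 100) × (80 - 0) = 80.2°Ré.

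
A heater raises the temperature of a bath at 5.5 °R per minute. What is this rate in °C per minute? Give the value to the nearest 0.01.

The quantity depends on a temperature interval, so only the ratio of degree sizes applies; the offset between the scales is irrelevant.
A change of 1°R is a change of 5/9°C, so 5.5 × 5/9 = 3.06.

3.06 °C/minute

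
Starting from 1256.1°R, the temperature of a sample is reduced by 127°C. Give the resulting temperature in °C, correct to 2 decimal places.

297.68°C

Initial temperature in Celsius: (1256.1 - 491.67) × 5/9 = 424.6833°C.
Final Celsius temperature: 424.6833 - 127.0000 = 297.6833°C.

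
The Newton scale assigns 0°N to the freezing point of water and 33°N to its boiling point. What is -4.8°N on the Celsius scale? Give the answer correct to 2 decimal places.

-14.55°C

Linear interpolation between the fixed points: C = (-4.8 - 0) × 100 / (33 - 0) = -14.5455°C.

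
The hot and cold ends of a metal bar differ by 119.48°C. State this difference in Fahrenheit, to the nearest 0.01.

215.06°F

For a temperature interval the offset drops out; only the factor 1.8 applies.
119.48 × 1.8 = 215.06.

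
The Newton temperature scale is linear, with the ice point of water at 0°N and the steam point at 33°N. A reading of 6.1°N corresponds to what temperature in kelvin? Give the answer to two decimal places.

291.63 K

Linear interpolation between the fixed points: C = (6.1 - 0) × 100 / (33 - 0) = 18.4848°C.
Then 18.4848 + 273.15 = 291.63 K.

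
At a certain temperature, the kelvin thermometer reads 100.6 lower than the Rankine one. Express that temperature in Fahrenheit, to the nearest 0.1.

Let x be the Rankine reading; then the kelvin reading is 5/9·x.
(5/9·x) - x = -100.6  ⇒  (-4/9)·x = -100.6  ⇒  x = 226.3500°R.
In Celsius: (226.35 - 491.67) × 5/9 = -147.4000°C.
In Fahrenheit: -147.4000 × 1.8 + 32 = -233.3°F.

-233.3°F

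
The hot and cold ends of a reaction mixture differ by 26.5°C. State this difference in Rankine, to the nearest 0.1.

47.7°R

For a temperature interval the offset drops out; only the factor 1.8 applies.
26.5 × 1.8 = 47.7.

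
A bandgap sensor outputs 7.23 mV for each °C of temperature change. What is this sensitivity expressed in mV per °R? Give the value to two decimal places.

The quantity depends on a temperature interval, so only the ratio of degree sizes applies; the offset between the scales is irrelevant.
A change of 1°R is a change of 5/9°C, so per °R the value is 7.23 × 5/9 = 4.02.

4.02 mV per °R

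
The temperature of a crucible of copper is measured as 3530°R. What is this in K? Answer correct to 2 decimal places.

1961.11 K

In Celsius: (3530 - 491.67) × 5/9 = 1687.9611°C.
In kelvin: 1687.9611 + 273.15 = 1961.11 K.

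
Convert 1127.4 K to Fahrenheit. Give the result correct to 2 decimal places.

In Celsius: 1127.4 - 273.15 = 854.2500°C.
In Fahrenheit: 854.2500 × 1.8 + 32 = 1569.65°F.

1569.65°F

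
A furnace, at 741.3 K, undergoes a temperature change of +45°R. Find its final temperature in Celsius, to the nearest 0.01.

493.15°C

Initial temperature in Celsius: 741.3 - 273.15 = 468.1500°C.
The 45°R change is an interval, so only the factor 5/9 applies: +45 × 5/9 = +25.0000°C.
Final Celsius temperature: 468.1500 + 25.0000 = 493.1500°C.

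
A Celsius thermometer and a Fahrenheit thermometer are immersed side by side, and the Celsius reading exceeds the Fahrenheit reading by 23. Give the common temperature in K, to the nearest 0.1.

204.4 K

Let x be the Celsius reading; then the Fahrenheit reading is 1.8·x + 32.
(1.8·x + 32) - x = -23  ⇒  (0.8)·x = -55  ⇒  x = -68.7500°C.
In kelvin: -68.7500 + 273.15 = 204.4 K.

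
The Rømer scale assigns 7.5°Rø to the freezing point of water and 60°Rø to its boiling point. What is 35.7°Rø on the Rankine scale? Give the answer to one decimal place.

Linear interpolation between the fixed points: C = (35.7 - 7.5) × 100 / (60 - 7.5) = 53.7143°C.
Then 53.7143 × 1.8 + 491.67 = 588.4°R.

588.4°R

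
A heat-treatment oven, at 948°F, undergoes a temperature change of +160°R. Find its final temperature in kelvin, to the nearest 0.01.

Initial temperature in Celsius: (948 - 32) × 5/9 = 508.8889°C.
The 160°R change is an interval, so only the factor 5/9 applies: +160 × 5/9 = +88.8889°C.
Final Celsius temperature: 508.8889 + 88.8889 = 597.7778°C.
In kelvin: 597.7778 + 273.15 = 870.93 K.

870.93 K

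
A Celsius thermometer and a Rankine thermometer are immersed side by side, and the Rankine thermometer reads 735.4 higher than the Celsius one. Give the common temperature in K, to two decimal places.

Let x be the Celsius reading; then the Rankine reading is 1.8·x + 491.67.
(1.8·x + 491.67) - x = 735.4  ⇒  (0.8)·x = 243.73  ⇒  x = 304.6625°C.
In kelvin: 304.6625 + 273.15 = 577.81 K.

577.81 K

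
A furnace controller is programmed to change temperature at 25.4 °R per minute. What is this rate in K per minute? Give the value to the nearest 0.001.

Since only a temperature interval is involved, the additive offset between the scales drops out.
A change of 1°R is a change of 5/9 K, so 25.4 × 5/9 = 14.111.

14.111 K/minute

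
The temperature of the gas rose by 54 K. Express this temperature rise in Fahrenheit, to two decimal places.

Only the scale ratio 1.8 matters for a change in temperature.
54 × 1.8 = 97.20.

97.20°F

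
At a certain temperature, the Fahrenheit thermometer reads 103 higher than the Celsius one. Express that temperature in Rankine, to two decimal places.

651.42°R

Let x be the Celsius reading; then the Fahrenheit reading is 1.8·x + 32.
(1.8·x + 32) - x = 103  ⇒  (0.8)·x = 71  ⇒  x = 88.7500°C.
In Rankine: 88.7500 × 1.8 + 491.67 = 651.42°R.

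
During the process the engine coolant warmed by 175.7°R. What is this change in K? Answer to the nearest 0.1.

97.6 K

Only the scale ratio 5/9 matters for a change in temperature.
175.7 × 5/9 = 97.6.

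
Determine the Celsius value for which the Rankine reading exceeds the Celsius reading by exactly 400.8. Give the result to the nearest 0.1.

-113.6°C

Let C be the Celsius reading. The Rankine reading is R = 1.8·C + 491.67.
Require R - C = 400.8: (0.8)·C + 491.67 = 400.8.
C = (400.8 - 491.67) / (0.8) = -113.6.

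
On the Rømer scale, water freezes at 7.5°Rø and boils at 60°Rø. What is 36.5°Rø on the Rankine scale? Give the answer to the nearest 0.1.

591.1°R

Linear interpolation between the fixed points: C = (36.5 - 7.5) × 100 / (60 - 7.5) = 55.2381°C.
Then 55.2381 × 1.8 + 491.67 = 591.1°R.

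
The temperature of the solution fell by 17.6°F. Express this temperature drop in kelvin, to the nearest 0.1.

Only the scale ratio 5/9 matters for a change in temperature.
17.6 × 5/9 = 9.8.

9.8 K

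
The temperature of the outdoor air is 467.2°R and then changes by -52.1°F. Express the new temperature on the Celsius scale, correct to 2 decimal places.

-42.54°C

Initial temperature in Celsius: (467.2 - 491.67) × 5/9 = -13.5944°C.
The 52.1°F change is an interval, so only the factor 5/9 applies: -52.1 × 5/9 = -28.9444°C.
Final Celsius temperature: -13.5944 - 28.9444 = -42.5389°C.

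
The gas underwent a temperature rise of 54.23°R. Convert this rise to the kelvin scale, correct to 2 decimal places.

An interval of 1°R corresponds to 5/9 K.
54.23 × 5/9 = 30.13.

30.13 K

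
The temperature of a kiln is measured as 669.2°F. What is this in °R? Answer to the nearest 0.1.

1128.9°R

In Celsius: (669.2 - 32) × 5/9 = 354.0000°C.
In Rankine: 354.0000 × 1.8 + 491.67 = 1128.9°R.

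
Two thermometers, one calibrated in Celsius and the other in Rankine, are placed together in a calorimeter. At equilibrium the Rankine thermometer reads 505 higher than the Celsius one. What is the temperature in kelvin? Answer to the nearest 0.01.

289.81 K

Let x be the Celsius reading; then the Rankine reading is 1.8·x + 491.67.
(1.8·x + 491.67) - x = 505  ⇒  (0.8)·x = 13.33  ⇒  x = 16.6625°C.
In kelvin: 16.6625 + 273.15 = 289.81 K.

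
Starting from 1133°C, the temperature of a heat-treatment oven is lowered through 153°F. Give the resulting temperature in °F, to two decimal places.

1918.40°F

The 153°F change is an interval, so only the factor 5/9 applies: -153 × 5/9 = -85.0000°C.
Final Celsius temperature: 1133.0000 - 85.0000 = 1048.0000°C.
In Fahrenheit: 1048.0000 × 1.8 + 32 = 1918.40°F.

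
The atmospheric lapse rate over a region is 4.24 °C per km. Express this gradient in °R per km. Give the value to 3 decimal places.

The quantity depends on a temperature interval, so only the ratio of degree sizes applies; the offset between the scales is irrelevant.
A change of 1°C is a change of 1.8°R, so 4.24 × 1.8 = 7.632.

7.632 °R/km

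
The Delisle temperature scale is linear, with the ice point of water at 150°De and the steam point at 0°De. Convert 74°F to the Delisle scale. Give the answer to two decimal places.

First in Celsius: (74 - 32) × 5/9 = 23.3333°C.
Linearly onto the Delisle scale: 150 + (23.3333 / 100) × (0 - 150) = 115.00°De.

115.00°De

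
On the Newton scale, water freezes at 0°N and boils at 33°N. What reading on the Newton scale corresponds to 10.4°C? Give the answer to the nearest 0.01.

3.43°N

Linearly onto the Newton scale: 0 + (10.4000 / 100) × (33 - 0) = 3.43°N.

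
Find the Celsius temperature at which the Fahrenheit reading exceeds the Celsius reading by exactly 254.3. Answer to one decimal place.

277.9°C

Let C be the Celsius reading. The Fahrenheit reading is F = 1.8·C + 32.
Require F - C = 254.3: (0.8)·C + 32 = 254.3.
C = (254.3 - 32) / (0.8) = 277.9.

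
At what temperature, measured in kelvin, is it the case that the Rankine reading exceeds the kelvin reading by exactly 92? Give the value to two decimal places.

115.00 K

Let K be the kelvin reading. The Rankine reading is R = 1.8·K.
Require R - K = 92: (0.8)·K = 92.
K = (92) / (0.8) = 115.00.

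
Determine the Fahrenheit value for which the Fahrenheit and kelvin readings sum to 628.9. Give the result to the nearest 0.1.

240.1°F

Let F be the Fahrenheit reading. The kelvin reading is K = 5/9·F + 255.372.
Require F + K = 628.9: (14/9)·F + 255.372 = 628.9.
F = (628.9 - 255.372) / (14/9) = 240.1.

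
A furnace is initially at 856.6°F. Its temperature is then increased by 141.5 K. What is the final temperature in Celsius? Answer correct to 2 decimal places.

599.61°C

Initial temperature in Celsius: (856.6 - 32) × 5/9 = 458.1111°C.
The 141.5 K change is an interval; Kelvin and Celsius degrees are the same size, so ΔC = +141.5°C.
Final Celsius temperature: 458.1111 + 141.5000 = 599.6111°C.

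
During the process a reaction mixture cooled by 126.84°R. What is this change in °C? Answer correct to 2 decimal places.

70.47°C

Only the scale ratio 5/9 matters for a change in temperature.
126.84 × 5/9 = 70.47.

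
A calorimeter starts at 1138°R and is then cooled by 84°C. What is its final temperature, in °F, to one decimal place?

Initial temperature in Celsius: (1138 - 491.67) × 5/9 = 359.0722°C.
Final Celsius temperature: 359.0722 - 84.0000 = 275.0722°C.
In Fahrenheit: 275.0722 × 1.8 + 32 = 527.1°F.

527.1°F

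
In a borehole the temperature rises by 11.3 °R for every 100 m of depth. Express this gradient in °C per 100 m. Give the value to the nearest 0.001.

Since only a temperature interval is involved, the additive offset between the scales drops out.
A change of 1°R is a change of 5/9°C, so 11.3 × 5/9 = 6.278.

6.278 °C/100 m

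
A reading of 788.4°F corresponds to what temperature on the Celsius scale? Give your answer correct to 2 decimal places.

In Celsius: (788.4 - 32) × 5/9 = 420.2222°C.

420.22°C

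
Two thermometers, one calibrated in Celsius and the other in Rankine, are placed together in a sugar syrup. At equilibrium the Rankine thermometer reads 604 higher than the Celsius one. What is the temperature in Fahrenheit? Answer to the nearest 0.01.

284.74°F

Let x be the Celsius reading; then the Rankine reading is 1.8·x + 491.67.
(1.8·x + 491.67) - x = 604  ⇒  (0.8)·x = 112.33  ⇒  x = 140.4125°C.
In Fahrenheit: 140.4125 × 1.8 + 32 = 284.74°F.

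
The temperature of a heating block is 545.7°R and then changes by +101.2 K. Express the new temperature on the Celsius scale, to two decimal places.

131.22°C

Initial temperature in Celsius: (545.7 - 491.67) × 5/9 = 30.0167°C.
The 101.2 K change is an interval; Kelvin and Celsius degrees are the same size, so ΔC = +101.2°C.
Final Celsius temperature: 30.0167 + 101.2000 = 131.2167°C.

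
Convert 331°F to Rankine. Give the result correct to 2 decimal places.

790.67°R

In Celsius: (331 - 32) × 5/9 = 166.1111°C.
In Rankine: 166.1111 × 1.8 + 491.67 = 790.67°R.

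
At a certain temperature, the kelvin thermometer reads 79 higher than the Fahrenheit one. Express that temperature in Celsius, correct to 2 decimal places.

Let x be the Fahrenheit reading; then the kelvin reading is 5/9·x + 255.372.
(5/9·x + 255.372) - x = 79  ⇒  (-4/9)·x = -176.372  ⇒  x = 396.8375°F.
In Celsius: (396.8375 - 32) × 5/9 = 202.69°C.

202.69°C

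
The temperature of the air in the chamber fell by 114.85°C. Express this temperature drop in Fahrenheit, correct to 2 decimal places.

206.73°F

For a temperature interval the offset drops out; only the factor 1.8 applies.
114.85 × 1.8 = 206.73.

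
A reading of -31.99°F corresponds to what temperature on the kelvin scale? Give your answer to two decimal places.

237.60 K

In Celsius: (-31.99 - 32) × 5/9 = -35.5500°C.
In kelvin: -35.5500 + 273.15 = 237.60 K.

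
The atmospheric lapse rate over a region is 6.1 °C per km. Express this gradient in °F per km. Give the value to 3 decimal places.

10.980 °F/km

The quantity depends on a temperature interval, so only the ratio of degree sizes applies; the offset between the scales is irrelevant.
A change of 1°C is a change of 1.8°F, so 6.1 × 1.8 = 10.980.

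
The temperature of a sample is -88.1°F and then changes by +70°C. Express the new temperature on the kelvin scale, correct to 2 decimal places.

Initial temperature in Celsius: (-88.1 - 32) × 5/9 = -66.7222°C.
Final Celsius temperature: -66.7222 + 70.0000 = 3.2778°C.
In kelvin: 3.2778 + 273.15 = 276.43 K.

276.43 K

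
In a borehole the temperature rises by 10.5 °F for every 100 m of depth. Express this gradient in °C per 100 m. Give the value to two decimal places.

5.83 °C/100 m

The quantity depends on a temperature interval, so only the ratio of degree sizes applies; the offset between the scales is irrelevant.
A change of 1°F is a change of 5/9°C, so 10.5 × 5/9 = 5.83.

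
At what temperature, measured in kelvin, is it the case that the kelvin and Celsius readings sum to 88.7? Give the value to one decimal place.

180.9 K

Let K be the kelvin reading. The Celsius reading is C = 1·K - 273.15.
Require K + C = 88.7: (2)·K - 273.15 = 88.7.
K = (88.7 + 273.15) / (2) = 180.9.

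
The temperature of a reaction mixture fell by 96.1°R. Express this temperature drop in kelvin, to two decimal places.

Only the scale ratio 5/9 matters for a change in temperature.
96.1 × 5/9 = 53.39.

53.39 K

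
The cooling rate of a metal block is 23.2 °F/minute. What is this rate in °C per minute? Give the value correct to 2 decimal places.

12.89 °C/minute

The quantity depends on a temperature interval, so only the ratio of degree sizes applies; the offset between the scales is irrelevant.
A change of 1°F is a change of 5/9°C, so 23.2 × 5/9 = 12.89.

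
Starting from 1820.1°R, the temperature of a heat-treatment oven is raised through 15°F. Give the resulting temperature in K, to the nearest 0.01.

Initial temperature in Celsius: (1820.1 - 491.67) × 5/9 = 738.0167°C.
The 15°F change is an interval, so only the factor 5/9 applies: +15 × 5/9 = +8.3333°C.
Final Celsius temperature: 738.0167 + 8.3333 = 746.3500°C.
In kelvin: 746.3500 + 273.15 = 1019.50 K.

1019.50 K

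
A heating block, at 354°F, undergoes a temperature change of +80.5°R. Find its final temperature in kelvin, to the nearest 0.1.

496.8 K

Initial temperature in Celsius: (354 - 32) × 5/9 = 178.8889°C.
The 80.5°R change is an interval, so only the factor 5/9 applies: +80.5 × 5/9 = +44.7222°C.
Final Celsius temperature: 178.8889 + 44.7222 = 223.6111°C.
In kelvin: 223.6111 + 273.15 = 496.8 K.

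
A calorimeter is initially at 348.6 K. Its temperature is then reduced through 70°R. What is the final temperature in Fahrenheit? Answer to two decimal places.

Initial temperature in Celsius: 348.6 - 273.15 = 75.4500°C.
The 70°R change is an interval, so only the factor 5/9 applies: -70 × 5/9 = -38.8889°C.
Final Celsius temperature: 75.4500 - 38.8889 = 36.5611°C.
In Fahrenheit: 36.5611 × 1.8 + 32 = 97.81°F.

97.81°F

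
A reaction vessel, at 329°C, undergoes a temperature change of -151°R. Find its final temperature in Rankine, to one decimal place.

932.9°R

The 151°R change is an interval, so only the factor 5/9 applies: -151 × 5/9 = -83.8889°C.
Final Celsius temperature: 329.0000 - 83.8889 = 245.1111°C.
In Rankine: 245.1111 × 1.8 + 491.67 = 932.9°R.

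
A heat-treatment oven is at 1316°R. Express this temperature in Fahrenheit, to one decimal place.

856.3°F

In Celsius: (1316 - 491.67) × 5/9 = 457.9611°C.
In Fahrenheit: 457.9611 × 1.8 + 32 = 856.3°F.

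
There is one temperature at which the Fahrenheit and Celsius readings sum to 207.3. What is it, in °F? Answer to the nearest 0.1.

144.7°F

Let F be the Fahrenheit reading. The Celsius reading is C = 5/9·F - 17.7778.
Require F + C = 207.3: (14/9)·F - 17.7778 = 207.3.
F = (207.3 + 17.7778) / (14/9) = 144.7.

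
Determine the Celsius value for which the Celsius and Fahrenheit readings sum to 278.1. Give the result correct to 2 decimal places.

Let C be the Celsius reading. The Fahrenheit reading is F = 1.8·C + 32.
Require C + F = 278.1: (2.8)·C + 32 = 278.1.
C = (278.1 - 32) / (2.8) = 87.89.

87.89°C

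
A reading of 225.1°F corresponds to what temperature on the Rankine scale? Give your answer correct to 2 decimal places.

684.77°R

In Celsius: (225.1 - 32) × 5/9 = 107.2778°C.
In Rankine: 107.2778 × 1.8 + 491.67 = 684.77°R.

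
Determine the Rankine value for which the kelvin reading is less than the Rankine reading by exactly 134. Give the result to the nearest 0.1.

Let R be the Rankine reading. The kelvin reading is K = 5/9·R.
Require K - R = -134: (-4/9)·R = -134.
R = (-134) / (-4/9) = 301.5.

301.5°R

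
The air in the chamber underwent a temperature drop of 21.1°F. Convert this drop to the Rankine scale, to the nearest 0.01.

21.10°R

Fahrenheit and Rankine degrees are the same size, so the interval is unchanged: 21.10.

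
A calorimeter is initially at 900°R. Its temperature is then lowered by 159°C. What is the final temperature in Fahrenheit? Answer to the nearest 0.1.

154.1°F

Initial temperature in Celsius: (900 - 491.67) × 5/9 = 226.8500°C.
Final Celsius temperature: 226.8500 - 159.0000 = 67.8500°C.
In Fahrenheit: 67.8500 × 1.8 + 32 = 154.1°F.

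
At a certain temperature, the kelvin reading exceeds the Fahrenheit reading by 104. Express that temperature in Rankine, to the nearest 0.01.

Let x be the Fahrenheit reading; then the kelvin reading is 5/9·x + 255.372.
(5/9·x + 255.372) - x = 104  ⇒  (-4/9)·x = -151.372  ⇒  x = 340.5875°F.
In Celsius: (340.5875 - 32) × 5/9 = 171.4375°C.
In Rankine: 171.4375 × 1.8 + 491.67 = 800.26°R.

800.26°R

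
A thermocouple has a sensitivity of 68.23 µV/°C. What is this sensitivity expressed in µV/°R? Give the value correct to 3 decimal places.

The quantity depends on a temperature interval, so only the ratio of degree sizes applies; the offset between the scales is irrelevant.
A change of 1°R is a change of 5/9°C, so per °R the value is 68.23 × 5/9 = 37.906.

37.906 µV/°R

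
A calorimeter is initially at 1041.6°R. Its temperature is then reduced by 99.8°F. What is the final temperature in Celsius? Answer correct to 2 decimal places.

Initial temperature in Celsius: (1041.6 - 491.67) × 5/9 = 305.5167°C.
The 99.8°F change is an interval, so only the factor 5/9 applies: -99.8 × 5/9 = -55.4444°C.
Final Celsius temperature: 305.5167 - 55.4444 = 250.0722°C.

250.07°C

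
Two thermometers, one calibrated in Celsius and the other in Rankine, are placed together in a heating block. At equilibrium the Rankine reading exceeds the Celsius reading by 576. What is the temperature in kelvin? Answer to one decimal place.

378.6 K

Let x be the Celsius reading; then the Rankine reading is 1.8·x + 491.67.
(1.8·x + 491.67) - x = 576  ⇒  (0.8)·x = 84.33  ⇒  x = 105.4125°C.
In kelvin: 105.4125 + 273.15 = 378.6 K.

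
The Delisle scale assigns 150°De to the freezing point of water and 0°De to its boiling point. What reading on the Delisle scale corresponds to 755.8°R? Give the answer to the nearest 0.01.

-70.11°De

First in Celsius: (755.8 - 491.67) × 5/9 = 146.7389°C.
Linearly onto the Delisle scale: 150 + (146.7389 / 100) × (0 - 150) = -70.11°De.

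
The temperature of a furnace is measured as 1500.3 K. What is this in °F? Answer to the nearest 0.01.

2240.87°F

In Celsius: 1500.3 - 273.15 = 1227.1500°C.
In Fahrenheit: 1227.1500 × 1.8 + 32 = 2240.87°F.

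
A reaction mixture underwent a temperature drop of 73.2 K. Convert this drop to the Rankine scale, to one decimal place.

Only the scale ratio 1.8 matters for a change in temperature.
73.2 × 1.8 = 131.8.

131.8°R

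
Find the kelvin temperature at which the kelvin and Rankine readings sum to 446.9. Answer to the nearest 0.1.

159.6 K

Let K be the kelvin reading. The Rankine reading is R = 1.8·K.
Require K + R = 446.9: (2.8)·K = 446.9.
K = (446.9) / (2.8) = 159.6.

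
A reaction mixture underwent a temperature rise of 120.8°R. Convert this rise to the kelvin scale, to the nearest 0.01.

67.11 K

An interval of 1°R corresponds to 5/9 K.
120.8 × 5/9 = 67.11.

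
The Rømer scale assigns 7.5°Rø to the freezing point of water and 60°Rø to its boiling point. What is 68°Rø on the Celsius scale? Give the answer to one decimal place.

Linear interpolation between the fixed points: C = (68 - 7.5) × 100 / (60 - 7.5) = 115.2381°C.

115.2°C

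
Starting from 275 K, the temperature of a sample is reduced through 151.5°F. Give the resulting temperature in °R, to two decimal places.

Initial temperature in Celsius: 275 - 273.15 = 1.8500°C.
The 151.5°F change is an interval, so only the factor 5/9 applies: -151.5 × 5/9 = -84.1667°C.
Final Celsius temperature: 1.8500 - 84.1667 = -82.3167°C.
In Rankine: -82.3167 × 1.8 + 491.67 = 343.50°R.

343.50°R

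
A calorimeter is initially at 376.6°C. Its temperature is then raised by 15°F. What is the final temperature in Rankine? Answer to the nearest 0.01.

The 15°F change is an interval, so only the factor 5/9 applies: +15 × 5/9 = +8.3333°C.
Final Celsius temperature: 376.6000 + 8.3333 = 384.9333°C.
In Rankine: 384.9333 × 1.8 + 491.67 = 1184.55°R.

1184.55°R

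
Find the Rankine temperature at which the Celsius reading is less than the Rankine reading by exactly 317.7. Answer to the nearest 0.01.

100.24°R

Let R be the Rankine reading. The Celsius reading is C = 5/9·R - 273.15.
Require C - R = -317.7: (-4/9)·R - 273.15 = -317.7.
R = (-317.7 + 273.15) / (-4/9) = 100.24.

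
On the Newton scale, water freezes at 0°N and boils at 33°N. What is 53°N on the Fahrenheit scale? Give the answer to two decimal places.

Linear interpolation between the fixed points: C = (53 - 0) × 100 / (33 - 0) = 160.6061°C.
Then 160.6061 × 1.8 + 32 = 321.09°F.

321.09°F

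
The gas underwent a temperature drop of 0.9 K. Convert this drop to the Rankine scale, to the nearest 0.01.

Only the scale ratio 1.8 matters for a change in temperature.
0.9 × 1.8 = 1.62.

1.62°R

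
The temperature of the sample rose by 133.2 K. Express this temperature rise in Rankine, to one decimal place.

Only the scale ratio 1.8 matters for a change in temperature.
133.2 × 1.8 = 239.8.

239.8°R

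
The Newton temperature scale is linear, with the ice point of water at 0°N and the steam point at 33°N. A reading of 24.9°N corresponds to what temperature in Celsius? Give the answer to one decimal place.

75.5°C

Linear interpolation between the fixed points: C = (24.9 - 0) × 100 / (33 - 0) = 75.4545°C.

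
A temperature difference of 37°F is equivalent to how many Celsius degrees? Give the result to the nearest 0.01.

20.56°C

An interval of 1°F corresponds to 5/9°C.
37 × 5/9 = 20.56.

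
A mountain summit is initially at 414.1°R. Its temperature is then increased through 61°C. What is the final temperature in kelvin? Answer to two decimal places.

291.06 K

Initial temperature in Celsius: (414.1 - 491.67) × 5/9 = -43.0944°C.
Final Celsius temperature: -43.0944 + 61.0000 = 17.9056°C.
In kelvin: 17.9056 + 273.15 = 291.06 K.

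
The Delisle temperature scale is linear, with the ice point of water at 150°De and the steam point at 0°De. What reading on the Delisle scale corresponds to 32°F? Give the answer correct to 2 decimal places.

150.00°De

First in Celsius: (32 - 32) × 5/9 = 0.0000°C.
Linearly onto the Delisle scale: 150 + (0.0000 / 100) × (0 - 150) = 150.00°De.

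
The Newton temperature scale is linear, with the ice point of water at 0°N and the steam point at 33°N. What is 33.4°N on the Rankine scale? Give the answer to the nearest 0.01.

Linear interpolation between the fixed points: C = (33.4 - 0) × 100 / (33 - 0) = 101.2121°C.
Then 101.2121 × 1.8 + 491.67 = 673.85°R.

673.85°R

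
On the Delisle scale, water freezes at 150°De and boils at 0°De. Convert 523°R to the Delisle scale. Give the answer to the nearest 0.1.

First in Celsius: (523 - 491.67) × 5/9 = 17.4056°C.
Linearly onto the Delisle scale: 150 + (17.4056 / 100) × (0 - 150) = 123.9°De.

123.9°De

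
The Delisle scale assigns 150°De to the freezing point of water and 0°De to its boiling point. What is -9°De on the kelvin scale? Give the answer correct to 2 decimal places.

Linear interpolation between the fixed points: C = (-9 - 150) × 100 / (0 - 150) = 106.0000°C.
Then 106.0000 + 273.15 = 379.15 K.

379.15 K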